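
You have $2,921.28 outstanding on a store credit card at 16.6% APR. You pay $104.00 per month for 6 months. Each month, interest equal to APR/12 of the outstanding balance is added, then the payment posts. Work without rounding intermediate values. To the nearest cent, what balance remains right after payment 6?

Monthly rate r = 16.6%/12 = 1.38333% = 0.0138333.
Each month: B ← B·(1+r) − $104.00.
Month 1: interest $40.41; balance after payment $2,857.69.
Month 2: interest $39.53; balance after payment $2,793.22.
Month 3: interest $38.64; balance after payment $2,727.86.
Month 4: interest $37.74; balance after payment $2,661.60.
Month 5: interest $36.82; balance after payment $2,594.42.
Month 6: interest $35.89; balance after payment $2,526.31.

$2,526.31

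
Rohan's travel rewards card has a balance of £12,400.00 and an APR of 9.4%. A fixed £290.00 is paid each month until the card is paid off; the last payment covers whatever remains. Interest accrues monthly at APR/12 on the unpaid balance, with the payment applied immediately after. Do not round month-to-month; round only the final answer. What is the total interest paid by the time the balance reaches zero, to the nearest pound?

£2,760

Monthly rate r = 9.4%/12 = 0.783333% = 0.00783333.
Payoff takes n = ⌈−ln(1 − rB₀/P)/ln(1+r)⌉ = ⌈52.274⌉ = 53 payments; the last is £79.60.
Total paid = 52·£290.00 + £79.60 = £15,159.60.
Total interest = total paid − principal = £15,159.60 − £12,400.00 = £2,759.60.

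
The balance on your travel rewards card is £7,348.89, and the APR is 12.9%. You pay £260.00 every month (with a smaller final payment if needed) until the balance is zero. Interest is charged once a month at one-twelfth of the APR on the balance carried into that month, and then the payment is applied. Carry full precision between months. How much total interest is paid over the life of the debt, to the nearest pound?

£1,458

Monthly rate r = 12.9%/12 = 1.075% = 0.01075.
Payoff takes n = ⌈−ln(1 − rB₀/P)/ln(1+r)⌉ = ⌈33.873⌉ = 34 payments; the last is £227.04.
Total paid = 33·£260.00 + £227.04 = £8,807.04.
Total interest = total paid − principal = £8,807.04 − £7,348.89 = £1,458.15.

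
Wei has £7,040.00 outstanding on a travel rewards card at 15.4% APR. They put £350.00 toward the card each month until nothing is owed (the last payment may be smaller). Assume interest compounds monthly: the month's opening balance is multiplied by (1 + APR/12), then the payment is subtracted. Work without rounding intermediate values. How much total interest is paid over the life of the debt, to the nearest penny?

£1,155.93

Monthly rate r = 15.4%/12 = 1.28333% = 0.0128333.
Payoff takes n = ⌈−ln(1 − rB₀/P)/ln(1+r)⌉ = ⌈23.415⌉ = 24 payments; the last is £145.93.
Total paid = 23·£350.00 + £145.93 = £8,195.93.
Total interest = total paid − principal = £8,195.93 − £7,040.00 = £1,155.93.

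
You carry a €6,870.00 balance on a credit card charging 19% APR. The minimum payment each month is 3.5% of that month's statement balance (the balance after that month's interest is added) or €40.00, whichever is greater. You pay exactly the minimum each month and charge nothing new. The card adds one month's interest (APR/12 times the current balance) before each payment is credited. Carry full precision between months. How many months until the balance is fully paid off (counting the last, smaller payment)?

129 months

Monthly rate r = 19%/12 = 1.58333% = 0.0158333.
While 3.5% of the post-interest balance exceeds €40.00, each month B ← (B·(1+r))·(1 − 0.035), i.e. B shrinks by the factor (1+r)·0.965 = 0.98028.
This holds for months 1–91. Entering month 92 the balance is €1,121.47; 3.5% of the post-interest balance is now below €40.00, so the flat €40.00 minimum applies from here.
From month 92 a fixed €40.00 at rate r clears €1,121.47 in 38 more payments. Total: 91 + 38 = 129 months.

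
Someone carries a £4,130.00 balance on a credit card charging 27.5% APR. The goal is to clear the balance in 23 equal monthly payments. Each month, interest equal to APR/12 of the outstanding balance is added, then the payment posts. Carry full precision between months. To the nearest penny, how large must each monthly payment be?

£233.03

Monthly rate r = 27.5%/12 = 2.29167% = 0.0229167.
Level-payment amortization: P = B₀·r / (1 − (1+r)^(−n)) = 4130.00·0.0229167 / (1 − 1.02292^(−23)).
Denominator 1 − (1+r)^(−23) = 0.406153583.
P = 94.6458 / 0.406153583 ≈ 233.03.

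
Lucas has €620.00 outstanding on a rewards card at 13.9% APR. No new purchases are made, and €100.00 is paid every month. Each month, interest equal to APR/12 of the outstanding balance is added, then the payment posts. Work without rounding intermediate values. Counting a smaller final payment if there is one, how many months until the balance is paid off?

7 payments

Monthly rate r = 13.9%/12 = 1.15833% = 0.0115833.
Recurrence: B ← B·(1+r) − €100.00.
Month 1: interest €7.18; balance after payment €527.18.
Month 2: interest €6.11; balance after payment €433.29.
Closed form: n = −ln(1 − rB₀/P)/ln(1+r) = −ln(0.92818)/ln(1.01158) ≈ 6.471, so the balance reaches zero during payment 7.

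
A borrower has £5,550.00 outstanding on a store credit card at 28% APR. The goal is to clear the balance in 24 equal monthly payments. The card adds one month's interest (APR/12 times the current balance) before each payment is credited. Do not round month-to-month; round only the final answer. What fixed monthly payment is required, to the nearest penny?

£304.63

Monthly rate r = 28%/12 = 2.33333% = 0.0233333.
Level-payment amortization: P = B₀·r / (1 − (1+r)^(−n)) = 5550.00·0.0233333 / (1 − 1.02333^(−24)).
Denominator 1 − (1+r)^(−24) = 0.425104245.
P = 129.5 / 0.425104245 ≈ 304.63.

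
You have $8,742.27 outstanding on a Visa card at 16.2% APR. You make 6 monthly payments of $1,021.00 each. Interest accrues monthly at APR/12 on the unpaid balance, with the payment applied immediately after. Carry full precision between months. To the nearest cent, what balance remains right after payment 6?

Monthly rate r = 16.2%/12 = 1.35% = 0.0135.
Each month: B ← B·(1+r) − $1,021.00.
Month 1: interest $118.02; balance after payment $7,839.29.
Month 2: interest $105.83; balance after payment $6,924.12.
Month 3: interest $93.48; balance after payment $5,996.60.
Month 4: interest $80.95; balance after payment $5,056.55.
Month 5: interest $68.26; balance after payment $4,103.81.
Month 6: interest $55.40; balance after payment $3,138.22.

$3,138.22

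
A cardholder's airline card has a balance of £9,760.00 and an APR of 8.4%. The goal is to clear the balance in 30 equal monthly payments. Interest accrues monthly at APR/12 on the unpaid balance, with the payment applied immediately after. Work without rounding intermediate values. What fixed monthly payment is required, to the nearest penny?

£361.82

Monthly rate r = 8.4%/12 = 0.7% = 0.007.
Level-payment amortization: P = B₀·r / (1 − (1+r)^(−n)) = 9760.00·0.007 / (1 − 1.007^(−30)).
Denominator 1 − (1+r)^(−30) = 0.188822523.
P = 68.32 / 0.188822523 ≈ 361.82.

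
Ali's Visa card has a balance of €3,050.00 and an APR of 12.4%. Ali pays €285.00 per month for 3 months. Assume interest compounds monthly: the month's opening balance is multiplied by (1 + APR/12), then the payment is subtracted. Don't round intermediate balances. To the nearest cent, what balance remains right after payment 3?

Monthly rate r = 12.4%/12 = 1.03333% = 0.0103333.
Each month: B ← B·(1+r) − €285.00.
Month 1: interest €31.52; balance after payment €2,796.52.
Month 2: interest €28.90; balance after payment €2,540.41.
Month 3: interest €26.25; balance after payment €2,281.66.

€2,281.66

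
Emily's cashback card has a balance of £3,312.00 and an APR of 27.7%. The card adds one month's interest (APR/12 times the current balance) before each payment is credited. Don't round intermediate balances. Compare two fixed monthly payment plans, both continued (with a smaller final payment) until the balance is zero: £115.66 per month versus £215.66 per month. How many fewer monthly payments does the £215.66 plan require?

28 fewer payments

Monthly rate r = 27.7%/12 = 2.30833% = 0.0230833.
At £115.66/mo: n = ⌈−ln(1 − rB₀/P)/ln(1+r)⌉ = 48 payments (last £46.89); total interest = total paid − £3,312.00 = £2,170.91.
At £215.66/mo: 20 payments (last £39.45); total interest £824.99.
Payments saved = 48 − 20 = 28.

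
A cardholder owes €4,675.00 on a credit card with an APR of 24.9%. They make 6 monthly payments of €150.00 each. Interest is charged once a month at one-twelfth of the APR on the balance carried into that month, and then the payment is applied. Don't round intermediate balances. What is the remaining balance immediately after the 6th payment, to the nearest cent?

Monthly rate r = 24.9%/12 = 2.075% = 0.02075.
Each month: B ← B·(1+r) − €150.00.
Month 1: interest €97.01; balance after payment €4,622.01.
Month 2: interest €95.91; balance after payment €4,567.91.
Month 3: interest €94.78; balance after payment €4,512.70.
Month 4: interest €93.64; balance after payment €4,456.34.
Month 5: interest €92.47; balance after payment €4,398.80.
Month 6: interest €91.28; balance after payment €4,340.08.

€4,340.08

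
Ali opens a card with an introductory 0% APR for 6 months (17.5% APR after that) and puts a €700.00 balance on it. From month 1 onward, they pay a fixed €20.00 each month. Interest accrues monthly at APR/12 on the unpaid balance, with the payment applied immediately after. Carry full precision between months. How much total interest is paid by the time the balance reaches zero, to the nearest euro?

€179

Promo months 1–6 at r₀ = 0%/12 = 0; months 7+ at r₁ = 17.5%/12 = 0.0145833.
After month 6 (no interest yet): B = €700.00 − 6·€20.00 = €580.00.
Then at r₁ with €20.00/mo: n₂ = −ln(1 − r₁·B/P)/ln(1+r₁) ≈ 37.97 → 38 more payments.
Total paid = 43·€20.00 + €19.46 = €879.46; interest = €879.46 − €700.00 = €179.46.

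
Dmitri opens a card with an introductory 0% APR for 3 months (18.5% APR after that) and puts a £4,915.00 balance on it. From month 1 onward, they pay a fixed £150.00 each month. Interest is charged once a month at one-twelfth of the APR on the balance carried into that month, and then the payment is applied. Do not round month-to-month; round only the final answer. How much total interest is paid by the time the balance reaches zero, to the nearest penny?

Promo months 1–3 at r₀ = 0%/12 = 0; months 4+ at r₁ = 18.5%/12 = 0.0154167.
After month 3 (no interest yet): B = £4,915.00 − 3·£150.00 = £4,465.00.
Then at r₁ with £150.00/mo: n₂ = −ln(1 − r₁·B/P)/ln(1+r₁) ≈ 40.14 → 41 more payments.
Total paid = 43·£150.00 + £21.66 = £6,471.66; interest = £6,471.66 − £4,915.00 = £1,556.66.

£1,556.66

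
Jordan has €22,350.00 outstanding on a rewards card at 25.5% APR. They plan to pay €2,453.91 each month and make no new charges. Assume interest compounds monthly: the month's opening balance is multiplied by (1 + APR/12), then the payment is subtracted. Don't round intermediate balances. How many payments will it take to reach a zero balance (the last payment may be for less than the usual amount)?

Monthly rate r = 25.5%/12 = 2.125% = 0.02125.
Recurrence: B ← B·(1+r) − €2,453.91.
Month 1: interest €474.94; balance after payment €20,371.03.
Month 2: interest €432.88; balance after payment €18,350.00.
Closed form: n = −ln(1 − rB₀/P)/ln(1+r) = −ln(0.80646)/ln(1.02125) ≈ 10.230, so the balance reaches zero during payment 11.

11 payments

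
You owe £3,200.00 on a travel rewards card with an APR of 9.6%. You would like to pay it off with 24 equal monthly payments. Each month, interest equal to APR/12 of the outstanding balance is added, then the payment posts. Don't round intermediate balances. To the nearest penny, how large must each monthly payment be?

Monthly rate r = 9.6%/12 = 0.8% = 0.008.
Level-payment amortization: P = B₀·r / (1 − (1+r)^(−n)) = 3200.00·0.008 / (1 − 1.008^(−24)).
Denominator 1 − (1+r)^(−24) = 0.174062415.
P = 25.6 / 0.174062415 ≈ 147.07.

£147.07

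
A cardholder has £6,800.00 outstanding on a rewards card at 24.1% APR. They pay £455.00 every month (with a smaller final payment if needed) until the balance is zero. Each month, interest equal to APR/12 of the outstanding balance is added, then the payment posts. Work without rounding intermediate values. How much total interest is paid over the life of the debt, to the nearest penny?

Monthly rate r = 24.1%/12 = 2.00833% = 0.0200833.
Payoff takes n = ⌈−ln(1 − rB₀/P)/ln(1+r)⌉ = ⌈17.948⌉ = 18 payments; the last is £431.57.
Total paid = 17·£455.00 + £431.57 = £8,166.57.
Total interest = total paid − principal = £8,166.57 − £6,800.00 = £1,366.57.

£1,366.57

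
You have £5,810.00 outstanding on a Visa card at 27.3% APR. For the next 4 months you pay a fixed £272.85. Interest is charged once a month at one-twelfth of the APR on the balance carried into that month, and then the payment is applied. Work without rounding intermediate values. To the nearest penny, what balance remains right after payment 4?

Monthly rate r = 27.3%/12 = 2.275% = 0.02275.
Each month: B ← B·(1+r) − £272.85.
Month 1: interest £132.18; balance after payment £5,669.33.
Month 2: interest £128.98; balance after payment £5,525.45.
Month 3: interest £125.70; balance after payment £5,378.31.
Month 4: interest £122.36; balance after payment £5,227.82.

£5,227.82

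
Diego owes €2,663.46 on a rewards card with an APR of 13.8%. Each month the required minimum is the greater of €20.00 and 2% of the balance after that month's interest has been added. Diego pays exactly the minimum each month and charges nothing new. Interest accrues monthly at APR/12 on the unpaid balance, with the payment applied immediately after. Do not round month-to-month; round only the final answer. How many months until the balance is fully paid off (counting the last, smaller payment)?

187 months

Monthly rate r = 13.8%/12 = 1.15% = 0.0115.
While 2% of the post-interest balance exceeds €20.00, each month B ← (B·(1+r))·(1 − 0.02), i.e. B shrinks by the factor (1+r)·0.98 = 0.99127.
This holds for months 1–114. Entering month 115 the balance is €980.23; 2% of the post-interest balance is now below €20.00, so the flat €20.00 minimum applies from here.
From month 115 a fixed €20.00 at rate r clears €980.23 in 73 more payments. Total: 114 + 73 = 187 months.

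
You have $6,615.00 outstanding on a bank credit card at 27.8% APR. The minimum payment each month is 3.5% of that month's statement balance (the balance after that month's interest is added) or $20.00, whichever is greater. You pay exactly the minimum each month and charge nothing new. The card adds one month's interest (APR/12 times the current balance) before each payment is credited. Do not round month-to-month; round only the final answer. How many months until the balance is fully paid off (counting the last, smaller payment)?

240 months

Monthly rate r = 27.8%/12 = 2.31667% = 0.0231667.
While 3.5% of the post-interest balance exceeds $20.00, each month B ← (B·(1+r))·(1 − 0.035), i.e. B shrinks by the factor (1+r)·0.965 = 0.98736.
This holds for months 1–195. Entering month 196 the balance is $553.22; 3.5% of the post-interest balance is now below $20.00, so the flat $20.00 minimum applies from here.
From month 196 a fixed $20.00 at rate r clears $553.22 in 45 more payments. Total: 195 + 45 = 240 months.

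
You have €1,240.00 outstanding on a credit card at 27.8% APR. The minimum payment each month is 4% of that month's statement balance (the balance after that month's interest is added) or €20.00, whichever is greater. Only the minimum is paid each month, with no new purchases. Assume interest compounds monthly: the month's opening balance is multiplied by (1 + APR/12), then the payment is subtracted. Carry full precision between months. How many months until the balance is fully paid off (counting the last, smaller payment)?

Monthly rate r = 27.8%/12 = 2.31667% = 0.0231667.
While 4% of the post-interest balance exceeds €20.00, each month B ← (B·(1+r))·(1 − 0.04), i.e. B shrinks by the factor (1+r)·0.96 = 0.98224.
This holds for months 1–52. Entering month 53 the balance is €488.36; 4% of the post-interest balance is now below €20.00, so the flat €20.00 minimum applies from here.
From month 53 a fixed €20.00 at rate r clears €488.36 in 37 more payments. Total: 52 + 37 = 89 months.

89 months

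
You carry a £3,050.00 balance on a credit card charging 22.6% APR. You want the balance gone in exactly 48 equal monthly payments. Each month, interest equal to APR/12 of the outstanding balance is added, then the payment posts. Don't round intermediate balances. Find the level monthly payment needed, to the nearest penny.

£97.09

Monthly rate r = 22.6%/12 = 1.88333% = 0.0188333.
Level-payment amortization: P = B₀·r / (1 − (1+r)^(−n)) = 3050.00·0.0188333 / (1 − 1.01883^(−48)).
Denominator 1 − (1+r)^(−48) = 0.591634522.
P = 57.4417 / 0.591634522 ≈ 97.09.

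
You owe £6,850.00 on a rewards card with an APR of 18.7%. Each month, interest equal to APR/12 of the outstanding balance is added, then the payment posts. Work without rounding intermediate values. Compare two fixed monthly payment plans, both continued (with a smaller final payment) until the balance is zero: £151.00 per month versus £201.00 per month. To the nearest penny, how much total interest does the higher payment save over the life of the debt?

Monthly rate r = 18.7%/12 = 1.55833% = 0.0155833.
At £151.00/mo: n = ⌈−ln(1 − rB₀/P)/ln(1+r)⌉ = 80 payments (last £56.33); total interest = total paid − £6,850.00 = £5,135.33.
At £201.00/mo: 49 payments (last £196.03); total interest £2,994.03.
Interest saved = £5,135.33 − £2,994.03 = £2,141.30.

£2,141.30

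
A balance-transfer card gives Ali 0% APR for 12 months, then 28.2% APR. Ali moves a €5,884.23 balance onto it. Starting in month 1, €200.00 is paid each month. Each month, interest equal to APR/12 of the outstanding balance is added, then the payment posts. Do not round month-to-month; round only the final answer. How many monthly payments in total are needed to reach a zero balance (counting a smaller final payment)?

35 payments

Promo months 1–12 at r₀ = 0%/12 = 0; months 13+ at r₁ = 28.2%/12 = 0.0235.
After month 12 (no interest yet): B = €5,884.23 − 12·€200.00 = €3,484.23.
Then at r₁ with €200.00/mo: n₂ = −ln(1 − r₁·B/P)/ln(1+r₁) ≈ 22.67 → 23 more payments.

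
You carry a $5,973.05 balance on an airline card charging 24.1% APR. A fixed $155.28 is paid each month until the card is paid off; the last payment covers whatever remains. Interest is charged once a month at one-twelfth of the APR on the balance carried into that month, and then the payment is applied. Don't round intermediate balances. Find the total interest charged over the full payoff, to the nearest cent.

Monthly rate r = 24.1%/12 = 2.00833% = 0.0200833.
Payoff takes n = ⌈−ln(1 − rB₀/P)/ln(1+r)⌉ = ⌈74.468⌉ = 75 payments; the last is $73.05.
Total paid = 74·$155.28 + $73.05 = $11,563.77.
Total interest = total paid − principal = $11,563.77 − $5,973.05 = $5,590.72.

$5,590.72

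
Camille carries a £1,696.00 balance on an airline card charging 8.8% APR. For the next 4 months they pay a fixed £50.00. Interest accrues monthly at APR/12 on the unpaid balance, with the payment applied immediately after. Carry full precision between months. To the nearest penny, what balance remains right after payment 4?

Monthly rate r = 8.8%/12 = 0.733333% = 0.00733333.
Each month: B ← B·(1+r) − £50.00.
Month 1: interest £12.44; balance after payment £1,658.44.
Month 2: interest £12.16; balance after payment £1,620.60.
Month 3: interest £11.88; balance after payment £1,582.48.
Month 4: interest £11.60; balance after payment £1,544.09.

£1,544.09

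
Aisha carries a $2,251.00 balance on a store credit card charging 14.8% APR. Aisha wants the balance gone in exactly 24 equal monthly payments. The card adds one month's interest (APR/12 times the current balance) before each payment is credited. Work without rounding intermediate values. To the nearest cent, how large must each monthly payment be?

$108.93

Monthly rate r = 14.8%/12 = 1.23333% = 0.0123333.
Level-payment amortization: P = B₀·r / (1 − (1+r)^(−n)) = 2251.00·0.0123333 / (1 − 1.01233^(−24)).
Denominator 1 − (1+r)^(−24) = 0.254864753.
P = 27.7623 / 0.254864753 ≈ 108.93.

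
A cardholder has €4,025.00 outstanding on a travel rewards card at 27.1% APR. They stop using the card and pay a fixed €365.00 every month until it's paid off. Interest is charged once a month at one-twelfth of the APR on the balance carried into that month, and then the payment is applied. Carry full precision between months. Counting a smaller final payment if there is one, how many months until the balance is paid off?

13 payments

Monthly rate r = 27.1%/12 = 2.25833% = 0.0225833.
Recurrence: B ← B·(1+r) − €365.00.
Month 1: interest €90.90; balance after payment €3,750.90.
Month 2: interest €84.71; balance after payment €3,470.61.
Closed form: n = −ln(1 − rB₀/P)/ln(1+r) = −ln(0.75096)/ln(1.02258) ≈ 12.824, so the balance reaches zero during payment 13.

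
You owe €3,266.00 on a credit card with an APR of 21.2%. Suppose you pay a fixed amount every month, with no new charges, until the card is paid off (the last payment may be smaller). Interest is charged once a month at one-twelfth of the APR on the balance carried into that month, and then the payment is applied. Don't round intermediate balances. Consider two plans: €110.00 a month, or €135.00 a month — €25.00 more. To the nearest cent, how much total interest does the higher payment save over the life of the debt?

€371.79

Monthly rate r = 21.2%/12 = 1.76667% = 0.0176667.
At €110.00/mo: n = ⌈−ln(1 − rB₀/P)/ln(1+r)⌉ = 43 payments (last €50.17); total interest = total paid − €3,266.00 = €1,404.17.
At €135.00/mo: 32 payments (last €113.38); total interest €1,032.38.
Interest saved = €1,404.17 − €1,032.38 = €371.79.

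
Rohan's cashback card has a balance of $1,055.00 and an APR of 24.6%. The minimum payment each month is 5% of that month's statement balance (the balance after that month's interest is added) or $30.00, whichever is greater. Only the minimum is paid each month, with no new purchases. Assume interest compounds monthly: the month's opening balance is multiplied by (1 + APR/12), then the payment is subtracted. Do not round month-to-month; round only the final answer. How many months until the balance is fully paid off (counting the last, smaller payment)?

45 months

Monthly rate r = 24.6%/12 = 2.05% = 0.0205.
While 5% of the post-interest balance exceeds $30.00, each month B ← (B·(1+r))·(1 − 0.05), i.e. B shrinks by the factor (1+r)·0.95 = 0.96947.
This holds for months 1–19. Entering month 20 the balance is $585.39; 5% of the post-interest balance is now below $30.00, so the flat $30.00 minimum applies from here.
From month 20 a fixed $30.00 at rate r clears $585.39 in 26 more payments. Total: 19 + 26 = 45 months.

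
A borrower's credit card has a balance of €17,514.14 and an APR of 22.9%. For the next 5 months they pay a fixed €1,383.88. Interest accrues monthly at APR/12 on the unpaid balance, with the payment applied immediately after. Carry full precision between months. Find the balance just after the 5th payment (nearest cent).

Monthly rate r = 22.9%/12 = 1.90833% = 0.0190833.
Each month: B ← B·(1+r) − €1,383.88.
Month 1: interest €334.23; balance after payment €16,464.49.
Month 2: interest €314.20; balance after payment €15,394.81.
Month 3: interest €293.78; balance after payment €14,304.71.
Month 4: interest €272.98; balance after payment €13,193.81.
Month 5: interest €251.78; balance after payment €12,061.71.

€12,061.71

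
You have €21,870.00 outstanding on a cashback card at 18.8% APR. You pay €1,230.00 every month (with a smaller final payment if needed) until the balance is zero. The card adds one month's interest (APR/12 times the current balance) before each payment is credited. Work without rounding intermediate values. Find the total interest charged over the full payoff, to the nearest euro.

€3,965

Monthly rate r = 18.8%/12 = 1.56667% = 0.0156667.
Payoff takes n = ⌈−ln(1 − rB₀/P)/ln(1+r)⌉ = ⌈21.004⌉ = 22 payments; the last is €4.62.
Total paid = 21·€1,230.00 + €4.62 = €25,834.62.
Total interest = total paid − principal = €25,834.62 − €21,870.00 = €3,964.62.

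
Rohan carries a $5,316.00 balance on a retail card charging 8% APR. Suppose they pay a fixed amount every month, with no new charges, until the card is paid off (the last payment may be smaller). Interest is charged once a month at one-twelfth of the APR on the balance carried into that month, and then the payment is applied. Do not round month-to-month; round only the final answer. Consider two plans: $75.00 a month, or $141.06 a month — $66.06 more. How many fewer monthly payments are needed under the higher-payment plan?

53 fewer payments

Monthly rate r = 8%/12 = 0.666667% = 0.00666667.
At $75.00/mo: n = ⌈−ln(1 − rB₀/P)/ln(1+r)⌉ = 97 payments (last $20.29); total interest = total paid − $5,316.00 = $1,904.29.
At $141.06/mo: 44 payments (last $77.01); total interest $826.59.
Payments saved = 97 − 44 = 53.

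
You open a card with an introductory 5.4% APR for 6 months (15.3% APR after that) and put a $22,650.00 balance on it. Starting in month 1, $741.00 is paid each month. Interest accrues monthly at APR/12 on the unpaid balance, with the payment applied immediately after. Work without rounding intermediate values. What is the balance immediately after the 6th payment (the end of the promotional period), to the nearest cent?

Promo months 1–6 at r₀ = 5.4%/12 = 0.0045; months 7+ at r₁ = 15.3%/12 = 0.01275.
After month 6: iterate B ← B·(1+r₀) − $741.00 for 6 months → $18,772.15.

$18,772.15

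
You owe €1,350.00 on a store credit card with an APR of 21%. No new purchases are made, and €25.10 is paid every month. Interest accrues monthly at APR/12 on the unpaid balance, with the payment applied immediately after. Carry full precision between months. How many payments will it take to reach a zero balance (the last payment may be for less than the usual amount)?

Monthly rate r = 21%/12 = 1.75% = 0.0175.
Recurrence: B ← B·(1+r) − €25.10.
Month 1: interest €23.63; balance after payment €1,348.53.
Month 2: interest €23.60; balance after payment €1,347.02.
Closed form: n = −ln(1 − rB₀/P)/ln(1+r) = −ln(0.058765)/ln(1.0175) ≈ 163.368, so the balance reaches zero during payment 164.

164 months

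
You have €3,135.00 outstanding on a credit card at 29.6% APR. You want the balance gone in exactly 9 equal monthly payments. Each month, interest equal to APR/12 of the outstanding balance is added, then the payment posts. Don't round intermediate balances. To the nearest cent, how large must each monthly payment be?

€392.69

Monthly rate r = 29.6%/12 = 2.46667% = 0.0246667.
Level-payment amortization: P = B₀·r / (1 − (1+r)^(−n)) = 3135.00·0.0246667 / (1 − 1.02467^(−9)).
Denominator 1 − (1+r)^(−9) = 0.196924228.
P = 77.33 / 0.196924228 ≈ 392.69.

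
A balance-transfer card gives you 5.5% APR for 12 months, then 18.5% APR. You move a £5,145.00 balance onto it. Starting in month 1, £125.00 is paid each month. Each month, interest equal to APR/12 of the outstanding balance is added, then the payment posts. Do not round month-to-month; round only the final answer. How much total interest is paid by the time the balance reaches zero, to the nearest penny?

£1,707.57

Promo months 1–12 at r₀ = 5.5%/12 = 0.00458333; months 13+ at r₁ = 18.5%/12 = 0.0154167.
After month 12: iterate B ← B·(1+r₀) − £125.00 for 12 months → £3,896.82.
Then at r₁ with £125.00/mo: n₂ = −ln(1 − r₁·B/P)/ln(1+r₁) ≈ 42.82 → 43 more payments.
Total paid = 54·£125.00 + £102.57 = £6,852.57; interest = £6,852.57 − £5,145.00 = £1,707.57.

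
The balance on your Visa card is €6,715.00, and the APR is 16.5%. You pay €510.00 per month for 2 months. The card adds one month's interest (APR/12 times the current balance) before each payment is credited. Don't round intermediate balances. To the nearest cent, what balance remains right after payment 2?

Monthly rate r = 16.5%/12 = 1.375% = 0.01375.
Each month: B ← B·(1+r) − €510.00.
Month 1: interest €92.33; balance after payment €6,297.33.
Month 2: interest €86.59; balance after payment €5,873.92.

€5,873.92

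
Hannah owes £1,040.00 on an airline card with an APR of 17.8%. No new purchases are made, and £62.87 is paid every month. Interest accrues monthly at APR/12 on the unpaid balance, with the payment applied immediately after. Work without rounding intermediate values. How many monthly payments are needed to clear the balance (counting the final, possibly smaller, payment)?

20 months

Monthly rate r = 17.8%/12 = 1.48333% = 0.0148333.
Recurrence: B ← B·(1+r) − £62.87.
Month 1: interest £15.43; balance after payment £992.56.
Month 2: interest £14.72; balance after payment £944.41.
Closed form: n = −ln(1 − rB₀/P)/ln(1+r) = −ln(0.75463)/ln(1.01483) ≈ 19.120, so the balance reaches zero during payment 20.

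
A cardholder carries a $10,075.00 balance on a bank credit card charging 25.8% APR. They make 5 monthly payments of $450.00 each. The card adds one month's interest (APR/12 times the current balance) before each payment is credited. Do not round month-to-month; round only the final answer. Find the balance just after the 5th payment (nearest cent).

Monthly rate r = 25.8%/12 = 2.15% = 0.0215.
Each month: B ← B·(1+r) − $450.00.
Month 1: interest $216.61; balance after payment $9,841.61.
Month 2: interest $211.59; balance after payment $9,603.21.
Month 3: interest $206.47; balance after payment $9,359.68.
Month 4: interest $201.23; balance after payment $9,110.91.
Month 5: interest $195.88; balance after payment $8,856.79.

$8,856.79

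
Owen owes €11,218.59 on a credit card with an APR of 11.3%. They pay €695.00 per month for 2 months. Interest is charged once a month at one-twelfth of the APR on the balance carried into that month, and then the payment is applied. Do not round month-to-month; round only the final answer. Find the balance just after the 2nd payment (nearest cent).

Monthly rate r = 11.3%/12 = 0.941667% = 0.00941667.
Each month: B ← B·(1+r) − €695.00.
Month 1: interest €105.64; balance after payment €10,629.23.
Month 2: interest €100.09; balance after payment €10,034.32.

€10,034.32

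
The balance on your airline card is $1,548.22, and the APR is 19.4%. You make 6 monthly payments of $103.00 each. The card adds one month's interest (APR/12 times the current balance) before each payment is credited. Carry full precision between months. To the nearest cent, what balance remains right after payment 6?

$1,061.08

Monthly rate r = 19.4%/12 = 1.61667% = 0.0161667.
Each month: B ← B·(1+r) − $103.00.
Month 1: interest $25.03; balance after payment $1,470.25.
Month 2: interest $23.77; balance after payment $1,391.02.
Month 3: interest $22.49; balance after payment $1,310.51.
Month 4: interest $21.19; balance after payment $1,228.69.
Month 5: interest $19.86; balance after payment $1,145.56.
Month 6: interest $18.52; balance after payment $1,061.08.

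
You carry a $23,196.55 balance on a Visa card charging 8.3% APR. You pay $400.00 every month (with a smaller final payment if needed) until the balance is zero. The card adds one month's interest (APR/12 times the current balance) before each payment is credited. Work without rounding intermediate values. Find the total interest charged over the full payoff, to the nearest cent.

Monthly rate r = 8.3%/12 = 0.691667% = 0.00691667.
Payoff takes n = ⌈−ln(1 − rB₀/P)/ln(1+r)⌉ = ⌈74.377⌉ = 75 payments; the last is $151.26.
Total paid = 74·$400.00 + $151.26 = $29,751.26.
Total interest = total paid − principal = $29,751.26 − $23,196.55 = $6,554.71.

$6,554.71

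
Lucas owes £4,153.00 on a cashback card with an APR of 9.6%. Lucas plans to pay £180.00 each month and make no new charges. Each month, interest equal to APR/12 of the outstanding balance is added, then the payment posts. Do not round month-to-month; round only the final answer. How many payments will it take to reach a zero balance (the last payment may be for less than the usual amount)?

Monthly rate r = 9.6%/12 = 0.8% = 0.008.
Recurrence: B ← B·(1+r) − £180.00.
Month 1: interest £33.22; balance after payment £4,006.22.
Month 2: interest £32.05; balance after payment £3,858.27.
Closed form: n = −ln(1 − rB₀/P)/ln(1+r) = −ln(0.81542)/ln(1.008) ≈ 25.608, so the balance reaches zero during payment 26.

26 months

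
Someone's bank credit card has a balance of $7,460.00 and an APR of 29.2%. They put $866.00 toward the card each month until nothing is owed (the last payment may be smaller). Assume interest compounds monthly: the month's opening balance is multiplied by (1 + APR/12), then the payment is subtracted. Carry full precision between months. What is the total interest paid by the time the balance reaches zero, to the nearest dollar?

Monthly rate r = 29.2%/12 = 2.43333% = 0.0243333.
Payoff takes n = ⌈−ln(1 − rB₀/P)/ln(1+r)⌉ = ⌈9.784⌉ = 10 payments; the last is $681.00.
Total paid = 9·$866.00 + $681.00 = $8,475.00.
Total interest = total paid − principal = $8,475.00 − $7,460.00 = $1,015.00.

$1,015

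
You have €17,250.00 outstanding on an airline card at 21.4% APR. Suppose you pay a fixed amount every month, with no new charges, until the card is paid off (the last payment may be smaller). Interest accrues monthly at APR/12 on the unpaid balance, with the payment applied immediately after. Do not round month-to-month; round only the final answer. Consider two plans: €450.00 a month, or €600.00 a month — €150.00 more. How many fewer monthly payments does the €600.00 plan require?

Monthly rate r = 21.4%/12 = 1.78333% = 0.0178333.
At €450.00/mo: n = ⌈−ln(1 − rB₀/P)/ln(1+r)⌉ = 66 payments (last €46.99); total interest = total paid − €17,250.00 = €12,046.99.
At €600.00/mo: 41 payments (last €403.24); total interest €7,153.24.
Payments saved = 66 − 41 = 25.

25 fewer payments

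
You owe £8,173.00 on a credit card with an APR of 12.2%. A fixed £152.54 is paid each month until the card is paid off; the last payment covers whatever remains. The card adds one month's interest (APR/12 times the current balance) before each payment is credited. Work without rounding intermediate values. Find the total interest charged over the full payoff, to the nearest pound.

Monthly rate r = 12.2%/12 = 1.01667% = 0.0101667.
Payoff takes n = ⌈−ln(1 − rB₀/P)/ln(1+r)⌉ = ⌈77.788⌉ = 78 payments; the last is £120.32.
Total paid = 77·£152.54 + £120.32 = £11,865.90.
Total interest = total paid − principal = £11,865.90 − £8,173.00 = £3,692.90.

£3,693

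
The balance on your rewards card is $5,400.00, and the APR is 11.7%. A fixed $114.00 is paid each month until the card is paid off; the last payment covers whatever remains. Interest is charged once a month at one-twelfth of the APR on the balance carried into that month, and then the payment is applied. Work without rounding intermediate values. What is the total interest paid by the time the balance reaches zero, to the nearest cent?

Monthly rate r = 11.7%/12 = 0.975% = 0.00975.
Payoff takes n = ⌈−ln(1 − rB₀/P)/ln(1+r)⌉ = ⌈63.858⌉ = 64 payments; the last is $97.92.
Total paid = 63·$114.00 + $97.92 = $7,279.92.
Total interest = total paid − principal = $7,279.92 − $5,400.00 = $1,879.92.

$1,879.92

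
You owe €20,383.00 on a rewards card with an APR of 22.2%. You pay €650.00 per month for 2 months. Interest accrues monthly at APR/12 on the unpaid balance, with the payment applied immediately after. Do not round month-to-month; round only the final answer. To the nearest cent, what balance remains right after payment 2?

€19,832.12

Monthly rate r = 22.2%/12 = 1.85% = 0.0185.
Each month: B ← B·(1+r) − €650.00.
Month 1: interest €377.09; balance after payment €20,110.09.
Month 2: interest €372.04; balance after payment €19,832.12.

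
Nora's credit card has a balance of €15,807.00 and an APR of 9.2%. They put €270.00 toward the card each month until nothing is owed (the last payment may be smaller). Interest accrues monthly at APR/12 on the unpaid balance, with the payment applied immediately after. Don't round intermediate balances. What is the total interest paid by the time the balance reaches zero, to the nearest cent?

€5,253.43

Monthly rate r = 9.2%/12 = 0.766667% = 0.00766667.
Payoff takes n = ⌈−ln(1 − rB₀/P)/ln(1+r)⌉ = ⌈78.002⌉ = 79 payments; the last is €0.43.
Total paid = 78·€270.00 + €0.43 = €21,060.43.
Total interest = total paid − principal = €21,060.43 − €15,807.00 = €5,253.43.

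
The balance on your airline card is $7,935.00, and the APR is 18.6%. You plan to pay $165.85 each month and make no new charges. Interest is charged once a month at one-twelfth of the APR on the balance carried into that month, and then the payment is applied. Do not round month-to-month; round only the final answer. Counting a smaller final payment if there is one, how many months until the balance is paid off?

88 payments

Monthly rate r = 18.6%/12 = 1.55% = 0.0155.
Recurrence: B ← B·(1+r) − $165.85.
Month 1: interest $122.99; balance after payment $7,892.14.
Month 2: interest $122.33; balance after payment $7,848.62.
Closed form: n = −ln(1 − rB₀/P)/ln(1+r) = −ln(0.25841)/ln(1.0155) ≈ 87.978, so the balance reaches zero during payment 88.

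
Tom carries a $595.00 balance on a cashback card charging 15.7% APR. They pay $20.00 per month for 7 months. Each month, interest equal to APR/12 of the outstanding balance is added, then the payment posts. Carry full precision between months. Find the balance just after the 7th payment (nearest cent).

Monthly rate r = 15.7%/12 = 1.30833% = 0.0130833.
Each month: B ← B·(1+r) − $20.00.
Month 1: interest $7.78; balance after payment $582.78.
Month 2: interest $7.62; balance after payment $570.41.
Month 3: interest $7.46; balance after payment $557.87.
Month 4: interest $7.30; balance after payment $545.17.
Month 5: interest $7.13; balance after payment $532.30.
Month 6: interest $6.96; balance after payment $519.27.
Month 7: interest $6.79; balance after payment $506.06.

$506.06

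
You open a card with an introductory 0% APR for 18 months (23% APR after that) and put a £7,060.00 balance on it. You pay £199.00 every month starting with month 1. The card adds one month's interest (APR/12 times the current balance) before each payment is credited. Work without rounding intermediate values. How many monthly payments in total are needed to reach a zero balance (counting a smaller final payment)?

Promo months 1–18 at r₀ = 0%/12 = 0; months 19+ at r₁ = 23%/12 = 0.0191667.
After month 18 (no interest yet): B = £7,060.00 − 18·£199.00 = £3,478.00.
Then at r₁ with £199.00/mo: n₂ = −ln(1 − r₁·B/P)/ln(1+r₁) ≈ 21.49 → 22 more payments.

40 months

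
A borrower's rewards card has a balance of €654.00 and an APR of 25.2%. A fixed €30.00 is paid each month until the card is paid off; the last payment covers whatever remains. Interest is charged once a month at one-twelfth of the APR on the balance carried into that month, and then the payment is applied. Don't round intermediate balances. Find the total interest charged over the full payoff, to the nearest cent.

Monthly rate r = 25.2%/12 = 2.1% = 0.021.
Payoff takes n = ⌈−ln(1 − rB₀/P)/ln(1+r)⌉ = ⌈29.454⌉ = 30 payments; the last is €13.68.
Total paid = 29·€30.00 + €13.68 = €883.68.
Total interest = total paid − principal = €883.68 − €654.00 = €229.68.

€229.68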